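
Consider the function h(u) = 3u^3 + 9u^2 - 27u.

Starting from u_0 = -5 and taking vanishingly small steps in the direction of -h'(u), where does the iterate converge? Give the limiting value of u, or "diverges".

h'(u) = 9(u - 1)(u + 3), so h'(-5) = 108.
Gradient descent moves in the -h' direction, i.e. u is decreasing.
There is no critical point below u=-5, and h' keeps the same sign, so the iterate runs off to −∞.

diverges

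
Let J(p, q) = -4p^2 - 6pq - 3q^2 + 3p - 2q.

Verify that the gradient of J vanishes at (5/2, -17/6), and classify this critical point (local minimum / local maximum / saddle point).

local maximum

∇J = (-8p - 6q + 3, -6p - 6q - 2); substituting (5/2, -17/6) gives ∇J = (0, 0), so (5/2, -17/6) is indeed a critical point.
The Hessian of J is constant: H = [[-8, -6], [-6, -6]].
det(H) = (-8)·(-6) − (-6)² = 12.
det(H) > 0 and tr(H) = -14 < 0, so H is negative definite and the point is a local maximum.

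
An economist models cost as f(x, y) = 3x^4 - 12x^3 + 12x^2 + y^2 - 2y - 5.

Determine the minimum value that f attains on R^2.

f(x,y) separates as P(x) + Q(y) − 5, so its minimum is min P + min Q − 5.
P'(x) = 12x(x - 2)(x - 1) vanishes at x ∈ {0, 1, 2}; Q'(y) = 2y - 2 vanishes at y ∈ {1}.
Local minima of P (where P''>0): P(0)=0, P(2)=0. Local minima of Q: Q(1)=-1.
So the global minimum of f is P(0) + Q(1) − 5 = 0 − 1 − 5 = -6, attained at (0, 1).

-6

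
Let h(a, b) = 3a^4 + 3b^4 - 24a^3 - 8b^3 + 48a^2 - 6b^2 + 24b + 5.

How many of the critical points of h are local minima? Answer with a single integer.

h separates as a function of a plus a function of b, so ∇h=0 decouples.
∂h/∂a = 12a(a - 4)(a - 2) = 0 at a ∈ {0, 2, 4}; ∂h/∂b = 12(b - 2)(b - 1)(b + 1) = 0 at b ∈ {-1, 1, 2}.
The Hessian is diagonal: diag(h_aa, h_bb). Second derivatives: h_aa(0)=96, h_aa(2)=-48, h_aa(4)=96; h_bb(-1)=72, h_bb(1)=-24, h_bb(2)=36.
Local minima occur where both diagonal entries positive: (0, -1), (0, 2), (4, -1), (4, 2). Count: 4.

4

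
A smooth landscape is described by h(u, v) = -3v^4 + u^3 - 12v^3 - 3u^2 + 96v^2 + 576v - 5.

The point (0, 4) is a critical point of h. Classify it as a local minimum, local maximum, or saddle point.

local maximum

The mixed partial ∂²h/∂u∂v is 0, so the Hessian at any point is diag(h_uu, h_vv) = diag(6(u - 1), 12(-3v^2 - 6v + 16)).
At (0, 4): H = diag(-6, -672).
Both eigenvalues are negative, so H is negative definite: a local maximum.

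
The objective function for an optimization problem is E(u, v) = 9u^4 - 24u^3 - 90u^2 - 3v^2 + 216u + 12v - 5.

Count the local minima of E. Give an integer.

E separates as a function of u plus a function of v, so ∇E=0 decouples.
∂E/∂u = 36(u - 3)(u - 1)(u + 2) = 0 at u ∈ {-2, 1, 3}; ∂E/∂v = -6(v - 2) = 0 at v ∈ {2}.
The Hessian is diagonal: diag(E_uu, E_vv). Second derivatives: E_uu(-2)=540, E_uu(1)=-216, E_uu(3)=360; E_vv(2)=-6.
Local minima occur where both diagonal entries positive: none. Count: 0.

0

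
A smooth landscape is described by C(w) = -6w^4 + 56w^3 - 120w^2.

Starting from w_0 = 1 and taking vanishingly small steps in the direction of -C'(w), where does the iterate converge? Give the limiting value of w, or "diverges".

2

C'(w) = -24w(w - 5)(w - 2), so C'(1) = -96.
Gradient descent moves in the -C' direction, i.e. w is increasing.
The nearest critical point in that direction is w = 2, where C'' = 144 > 0 (a local minimum). The iterate converges there.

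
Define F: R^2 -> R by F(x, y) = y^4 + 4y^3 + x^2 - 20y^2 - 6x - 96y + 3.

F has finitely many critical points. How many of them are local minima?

F separates as a function of x plus a function of y, so ∇F=0 decouples.
∂F/∂x = 2(x - 3) = 0 at x ∈ {3}; ∂F/∂y = 4(y - 3)(y + 2)(y + 4) = 0 at y ∈ {-4, -2, 3}.
The Hessian is diagonal: diag(F_xx, F_yy). Second derivatives: F_xx(3)=2; F_yy(-4)=56, F_yy(-2)=-40, F_yy(3)=140.
Local minima occur where both diagonal entries positive: (3, -4), (3, 3). Count: 2.

2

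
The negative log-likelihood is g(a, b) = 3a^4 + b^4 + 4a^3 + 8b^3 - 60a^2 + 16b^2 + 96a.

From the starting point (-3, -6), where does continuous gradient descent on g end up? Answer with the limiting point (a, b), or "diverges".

g is separable, so gradient descent decouples: a follows -∂g/∂a, b follows -∂g/∂b.
∂g/∂a = 12(a - 2)(a - 1)(a + 4); at a=-3 this is 240, so a decreases.
∂g/∂b = 4b(b + 2)(b + 4); at b=-6 this is -192, so b increases.
a converges to its nearest critical value -4 (a local min of the a-part); b converges to -4. The iterate converges to (-4, -4).

(-4, -4)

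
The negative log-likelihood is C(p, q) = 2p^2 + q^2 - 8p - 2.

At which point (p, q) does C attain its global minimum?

(2, 0)

C(p,q) separates as A(p) + B(q) − 2, so its minimum is min A + min B − 2.
A'(p) = 4p - 8 vanishes at p ∈ {2}; B'(q) = 2q vanishes at q ∈ {0}.
Local minima of A (where A''>0): A(2)=-8. Local minima of B: B(0)=0.
So the global minimum of C is A(2) + B(0) − 2 = -8 + 0 − 2 = -10, attained at (2, 0).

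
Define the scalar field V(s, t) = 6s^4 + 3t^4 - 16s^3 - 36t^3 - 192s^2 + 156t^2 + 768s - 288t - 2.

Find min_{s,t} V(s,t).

-3778

V(s,t) separates as P(s) + Q(t) − 2, so its minimum is min P + min Q − 2.
P'(s) = 24(s - 4)(s - 2)(s + 4) vanishes at s ∈ {-4, 2, 4}; Q'(t) = 12(t - 4)(t - 3)(t - 2) vanishes at t ∈ {2, 3, 4}.
Local minima of P (where P''>0): P(-4)=-3584, P(4)=512. Local minima of Q: Q(2)=-192, Q(4)=-192.
So the global minimum of V is P(-4) + Q(2) − 2 = -3584 − 192 − 2 = -3778, attained at (-4, 2).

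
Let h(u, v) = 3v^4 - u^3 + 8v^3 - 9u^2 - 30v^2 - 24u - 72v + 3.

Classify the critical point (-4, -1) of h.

The mixed partial ∂²h/∂u∂v is 0, so the Hessian at any point is diag(h_uu, h_vv) = diag(-6(u + 3), 12(3v^2 + 4v - 5)).
At (-4, -1): H = diag(6, -72).
The eigenvalues have opposite signs, so H is indefinite: a saddle point.

saddle point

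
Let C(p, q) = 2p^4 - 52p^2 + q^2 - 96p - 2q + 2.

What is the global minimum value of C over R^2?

-703

C(p,q) separates as A(p) + B(q) + 2, so its minimum is min A + min B + 2.
A'(p) = 8(p - 4)(p + 1)(p + 3) vanishes at p ∈ {-3, -1, 4}; B'(q) = 2q - 2 vanishes at q ∈ {1}.
Local minima of A (where A''>0): A(-3)=-18, A(4)=-704. Local minima of B: B(1)=-1.
So the global minimum of C is A(4) + B(1) + 2 = -704 − 1 + 2 = -703, attained at (4, 1).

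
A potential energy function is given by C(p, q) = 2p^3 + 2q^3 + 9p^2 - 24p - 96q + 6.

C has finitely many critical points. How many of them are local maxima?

1

C separates as a function of p plus a function of q, so ∇C=0 decouples.
∂C/∂p = 6(p - 1)(p + 4) = 0 at p ∈ {-4, 1}; ∂C/∂q = 6(q - 4)(q + 4) = 0 at q ∈ {-4, 4}.
The Hessian is diagonal: diag(C_pp, C_qq). Second derivatives: C_pp(-4)=-30, C_pp(1)=30; C_qq(-4)=-48, C_qq(4)=48.
Local maxima occur where both diagonal entries negative: (-4, -4). Count: 1.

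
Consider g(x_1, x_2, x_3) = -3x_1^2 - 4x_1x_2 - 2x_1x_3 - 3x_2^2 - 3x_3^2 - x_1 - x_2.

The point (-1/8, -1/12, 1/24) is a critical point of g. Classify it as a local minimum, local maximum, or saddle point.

local maximum

The Hessian is constant: H = [[-6, -4, -2], [-4, -6, 0], [-2, 0, -6]].
Leading principal minors: Δ₁ = -6, Δ₂ = 20, Δ₃ = -96.
The minors alternate sign starting negative (−, +, −), so H is negative definite: a local maximum.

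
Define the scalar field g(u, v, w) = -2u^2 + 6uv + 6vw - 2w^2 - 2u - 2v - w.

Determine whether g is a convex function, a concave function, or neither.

neither

g is quadratic, so its Hessian is the constant matrix H = [[-4, 6, 0], [6, 0, 6], [0, 6, -4]].
Leading principal minors: -4, -36, 288.
Neither pattern holds ⇒ H is indefinite ⇒ neither convex nor concave.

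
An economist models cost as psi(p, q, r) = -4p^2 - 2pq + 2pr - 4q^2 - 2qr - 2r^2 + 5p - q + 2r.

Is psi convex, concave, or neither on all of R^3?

psi is quadratic, so its Hessian is the constant matrix H = [[-8, -2, 2], [-2, -8, -2], [2, -2, -4]].
Leading principal minors: -8, 60, -160.
Signs alternate −, +, − ⇒ H ≺ 0 ⇒ concave.

concave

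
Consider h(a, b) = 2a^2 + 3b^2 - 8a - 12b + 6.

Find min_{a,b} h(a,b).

-14

h(a,b) separates as P(a) + Q(b) + 6, so its minimum is min P + min Q + 6.
P'(a) = 4a - 8 vanishes at a ∈ {2}; Q'(b) = 6b - 12 vanishes at b ∈ {2}.
Local minima of P (where P''>0): P(2)=-8. Local minima of Q: Q(2)=-12.
So the global minimum of h is P(2) + Q(2) + 6 = -8 − 12 + 6 = -14, attained at (2, 2).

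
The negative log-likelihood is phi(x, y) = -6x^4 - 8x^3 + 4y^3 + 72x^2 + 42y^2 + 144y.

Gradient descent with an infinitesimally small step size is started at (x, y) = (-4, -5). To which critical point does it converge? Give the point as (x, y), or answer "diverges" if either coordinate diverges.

diverges

phi is separable, so gradient descent decouples: x follows -∂phi/∂x, y follows -∂phi/∂y.
∂phi/∂x = -24x(x - 2)(x + 3); at x=-4 this is 576, so x decreases.
∂phi/∂y = 12(y + 3)(y + 4); at y=-5 this is 24, so y decreases.
The x-coordinate has no critical point in that direction and runs off to infinity.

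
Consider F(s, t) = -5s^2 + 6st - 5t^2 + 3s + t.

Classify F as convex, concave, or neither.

concave

F is quadratic, so its Hessian is the constant matrix H = [[-10, 6], [6, -10]].
det(H) = 64, tr(H) = -20.
det(H) > 0 and tr(H) < 0, so H is negative definite everywhere: concave.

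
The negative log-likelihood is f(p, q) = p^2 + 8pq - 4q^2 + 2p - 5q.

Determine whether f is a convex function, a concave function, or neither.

f is quadratic, so its Hessian is the constant matrix H = [[2, 8], [8, -8]].
det(H) = -80, tr(H) = -6.
det(H) < 0, so H is indefinite: neither convex nor concave.

neither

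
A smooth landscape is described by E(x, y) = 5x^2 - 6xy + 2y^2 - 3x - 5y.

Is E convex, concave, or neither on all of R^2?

convex

E is quadratic, so its Hessian is the constant matrix H = [[10, -6], [-6, 4]].
det(H) = 4, tr(H) = 14.
det(H) > 0 and tr(H) > 0, so H is positive definite everywhere: convex.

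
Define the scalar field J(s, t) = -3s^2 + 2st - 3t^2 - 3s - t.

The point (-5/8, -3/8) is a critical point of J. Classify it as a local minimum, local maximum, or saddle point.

local maximum

The Hessian of J is constant: H = [[-6, 2], [2, -6]].
det(H) = (-6)·(-6) − 2² = 32.
det(H) > 0 and tr(H) = -12 < 0, so H is negative definite and the point is a local maximum.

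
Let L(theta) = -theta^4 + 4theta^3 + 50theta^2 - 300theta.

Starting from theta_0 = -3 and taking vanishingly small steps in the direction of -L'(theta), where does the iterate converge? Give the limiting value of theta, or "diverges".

L'(theta) = -4(theta - 5)(theta - 3)(theta + 5), so L'(-3) = -384.
Gradient descent moves in the -L' direction, i.e. theta is increasing.
The nearest critical point in that direction is theta = 3, where L'' = 64 > 0 (a local minimum). The iterate converges there.

3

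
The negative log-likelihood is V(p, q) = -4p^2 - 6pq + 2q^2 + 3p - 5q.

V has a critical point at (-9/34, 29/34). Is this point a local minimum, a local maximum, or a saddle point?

saddle point

The Hessian of V is constant: H = [[-8, -6], [-6, 4]].
det(H) = (-8)·4 − (-6)² = -68.
Since det(H) < 0, H is indefinite and the critical point is a saddle point.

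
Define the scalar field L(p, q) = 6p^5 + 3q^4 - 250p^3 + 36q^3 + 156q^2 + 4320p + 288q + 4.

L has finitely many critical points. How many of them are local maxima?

2

L separates as a function of p plus a function of q, so ∇L=0 decouples.
∂L/∂p = 30(p - 4)(p - 3)(p + 3)(p + 4) = 0 at p ∈ {-4, -3, 3, 4}; ∂L/∂q = 12(q + 2)(q + 3)(q + 4) = 0 at q ∈ {-4, -3, -2}.
The Hessian is diagonal: diag(L_pp, L_qq). Second derivatives: L_pp(-4)=-1680, L_pp(-3)=1260, L_pp(3)=-1260, L_pp(4)=1680; L_qq(-4)=24, L_qq(-3)=-12, L_qq(-2)=24.
Local maxima occur where both diagonal entries negative: (-4, -3), (3, -3). Count: 2.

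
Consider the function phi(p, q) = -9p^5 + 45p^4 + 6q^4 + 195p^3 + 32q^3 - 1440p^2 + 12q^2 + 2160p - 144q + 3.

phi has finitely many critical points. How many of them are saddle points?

phi separates as a function of p plus a function of q, so ∇phi=0 decouples.
∂phi/∂p = -45(p - 4)(p - 3)(p - 1)(p + 4) = 0 at p ∈ {-4, 1, 3, 4}; ∂phi/∂q = 24(q - 1)(q + 2)(q + 3) = 0 at q ∈ {-3, -2, 1}.
The Hessian is diagonal: diag(phi_pp, phi_qq). Second derivatives: phi_pp(-4)=12600, phi_pp(1)=-1350, phi_pp(3)=630, phi_pp(4)=-1080; phi_qq(-3)=96, phi_qq(-2)=-72, phi_qq(1)=288.
Saddle points occur where the two diagonal entries have opposite signs: (-4, -2), (1, -3), (1, 1), (3, -2), (4, -3), (4, 1). Count: 6.

6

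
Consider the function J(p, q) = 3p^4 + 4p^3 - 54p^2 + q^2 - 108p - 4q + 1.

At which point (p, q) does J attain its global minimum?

(3, 2)

J(p,q) separates as A(p) + B(q) + 1, so its minimum is min A + min B + 1.
A'(p) = 12(p - 3)(p + 1)(p + 3) vanishes at p ∈ {-3, -1, 3}; B'(q) = 2q - 4 vanishes at q ∈ {2}.
Local minima of A (where A''>0): A(-3)=-27, A(3)=-459. Local minima of B: B(2)=-4.
So the global minimum of J is A(3) + B(2) + 1 = -459 − 4 + 1 = -462, attained at (3, 2).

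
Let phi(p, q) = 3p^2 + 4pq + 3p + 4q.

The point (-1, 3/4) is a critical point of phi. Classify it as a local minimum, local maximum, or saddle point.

saddle point

The Hessian of phi is constant: H = [[6, 4], [4, 0]].
det(H) = 6·0 − 4² = -16.
Since det(H) < 0, H is indefinite and the critical point is a saddle point.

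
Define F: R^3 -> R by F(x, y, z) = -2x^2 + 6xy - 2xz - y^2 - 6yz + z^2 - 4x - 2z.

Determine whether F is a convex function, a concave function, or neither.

neither

F is quadratic, so its Hessian is the constant matrix H = [[-4, 6, -2], [6, -2, -6], [-2, -6, 2]].
Leading principal minors: -4, -28, 240.
Neither pattern holds ⇒ H is indefinite ⇒ neither convex nor concave.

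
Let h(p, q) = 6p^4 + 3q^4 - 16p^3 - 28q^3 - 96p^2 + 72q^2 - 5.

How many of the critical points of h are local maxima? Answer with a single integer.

1

h separates as a function of p plus a function of q, so ∇h=0 decouples.
∂h/∂p = 24p(p - 4)(p + 2) = 0 at p ∈ {-2, 0, 4}; ∂h/∂q = 12q(q - 4)(q - 3) = 0 at q ∈ {0, 3, 4}.
The Hessian is diagonal: diag(h_pp, h_qq). Second derivatives: h_pp(-2)=288, h_pp(0)=-192, h_pp(4)=576; h_qq(0)=144, h_qq(3)=-36, h_qq(4)=48.
Local maxima occur where both diagonal entries negative: (0, 3). Count: 1.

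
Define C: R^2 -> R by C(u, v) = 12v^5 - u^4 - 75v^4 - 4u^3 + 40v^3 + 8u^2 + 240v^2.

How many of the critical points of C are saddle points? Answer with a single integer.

6

C separates as a function of u plus a function of v, so ∇C=0 decouples.
∂C/∂u = -4u(u - 1)(u + 4) = 0 at u ∈ {-4, 0, 1}; ∂C/∂v = 60v(v - 4)(v - 2)(v + 1) = 0 at v ∈ {-1, 0, 2, 4}.
The Hessian is diagonal: diag(C_uu, C_vv). Second derivatives: C_uu(-4)=-80, C_uu(0)=16, C_uu(1)=-20; C_vv(-1)=-900, C_vv(0)=480, C_vv(2)=-720, C_vv(4)=2400.
Saddle points occur where the two diagonal entries have opposite signs: (-4, 0), (-4, 4), (0, -1), (0, 2), (1, 0), (1, 4). Count: 6.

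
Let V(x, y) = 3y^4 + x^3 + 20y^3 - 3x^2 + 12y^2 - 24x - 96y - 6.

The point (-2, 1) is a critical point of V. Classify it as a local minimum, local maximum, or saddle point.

saddle point

The mixed partial ∂²V/∂x∂y is 0, so the Hessian at any point is diag(V_xx, V_yy) = diag(6(x - 1), 12(3y^2 + 10y + 2)).
At (-2, 1): H = diag(-18, 180).
The eigenvalues have opposite signs, so H is indefinite: a saddle point.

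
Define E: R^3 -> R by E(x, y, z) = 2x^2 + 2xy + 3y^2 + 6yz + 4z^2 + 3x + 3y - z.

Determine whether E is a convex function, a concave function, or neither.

E is quadratic, so its Hessian is the constant matrix H = [[4, 2, 0], [2, 6, 6], [0, 6, 8]].
Leading principal minors: 4, 20, 16.
All positive ⇒ H ≻ 0 ⇒ convex.

convex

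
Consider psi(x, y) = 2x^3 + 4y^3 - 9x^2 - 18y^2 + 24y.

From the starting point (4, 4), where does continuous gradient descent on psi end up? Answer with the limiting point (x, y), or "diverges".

(3, 2)

psi is separable, so gradient descent decouples: x follows -∂psi/∂x, y follows -∂psi/∂y.
∂psi/∂x = 6x(x - 3); at x=4 this is 24, so x decreases.
∂psi/∂y = 12(y - 2)(y - 1); at y=4 this is 72, so y decreases.
x converges to its nearest critical value 3 (a local min of the x-part); y converges to 2. The iterate converges to (3, 2).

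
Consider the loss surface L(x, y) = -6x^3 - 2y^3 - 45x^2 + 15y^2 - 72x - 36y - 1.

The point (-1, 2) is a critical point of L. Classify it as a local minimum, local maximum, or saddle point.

The mixed partial ∂²L/∂x∂y is 0, so the Hessian at any point is diag(L_xx, L_yy) = diag(-18(2x + 5), 6(-2y + 5)).
At (-1, 2): H = diag(-54, 6).
The eigenvalues have opposite signs, so H is indefinite: a saddle point.

saddle point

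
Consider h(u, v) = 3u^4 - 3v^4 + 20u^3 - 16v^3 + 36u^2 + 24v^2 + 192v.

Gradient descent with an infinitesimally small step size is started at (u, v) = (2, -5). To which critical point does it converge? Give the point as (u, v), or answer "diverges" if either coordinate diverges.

h is separable, so gradient descent decouples: u follows -∂h/∂u, v follows -∂h/∂v.
∂h/∂u = 12u(u + 2)(u + 3); at u=2 this is 480, so u decreases.
∂h/∂v = -12(v - 2)(v + 2)(v + 4); at v=-5 this is 252, so v decreases.
The v-coordinate has no critical point in that direction and runs off to infinity.

diverges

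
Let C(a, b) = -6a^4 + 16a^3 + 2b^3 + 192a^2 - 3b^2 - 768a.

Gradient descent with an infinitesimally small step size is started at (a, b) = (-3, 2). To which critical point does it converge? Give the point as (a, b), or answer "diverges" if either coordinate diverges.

C is separable, so gradient descent decouples: a follows -∂C/∂a, b follows -∂C/∂b.
∂C/∂a = -24(a - 4)(a - 2)(a + 4); at a=-3 this is -840, so a increases.
∂C/∂b = 6b(b - 1); at b=2 this is 12, so b decreases.
a converges to its nearest critical value 2 (a local min of the a-part); b converges to 1. The iterate converges to (2, 1).

(2, 1)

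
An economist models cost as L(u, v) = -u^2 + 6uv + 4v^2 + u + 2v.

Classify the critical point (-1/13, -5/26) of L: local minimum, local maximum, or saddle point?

The Hessian of L is constant: H = [[-2, 6], [6, 8]].
det(H) = (-2)·8 − 6² = -52.
Since det(H) < 0, H is indefinite and the critical point is a saddle point.

saddle point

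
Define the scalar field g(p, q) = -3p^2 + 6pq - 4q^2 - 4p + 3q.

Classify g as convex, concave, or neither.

g is quadratic, so its Hessian is the constant matrix H = [[-6, 6], [6, -8]].
det(H) = 12, tr(H) = -14.
det(H) > 0 and tr(H) < 0, so H is negative definite everywhere: concave.

concave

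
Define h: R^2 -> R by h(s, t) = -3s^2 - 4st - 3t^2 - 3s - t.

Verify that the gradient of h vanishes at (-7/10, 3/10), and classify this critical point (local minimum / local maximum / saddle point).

local maximum

∇h = (-6s - 4t - 3, -4s - 6t - 1); substituting (-7/10, 3/10) gives ∇h = (0, 0), so (-7/10, 3/10) is indeed a critical point.
The Hessian of h is constant: H = [[-6, -4], [-4, -6]].
det(H) = (-6)·(-6) − (-4)² = 20.
det(H) > 0 and tr(H) = -12 < 0, so H is negative definite and the point is a local maximum.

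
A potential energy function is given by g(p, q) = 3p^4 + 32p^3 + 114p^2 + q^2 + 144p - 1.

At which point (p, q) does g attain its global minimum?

g(p,q) separates as A(p) + B(q) − 1, so its minimum is min A + min B − 1.
A'(p) = 12(p + 1)(p + 3)(p + 4) vanishes at p ∈ {-4, -3, -1}; B'(q) = 2q vanishes at q ∈ {0}.
Local minima of A (where A''>0): A(-4)=-32, A(-1)=-59. Local minima of B: B(0)=0.
So the global minimum of g is A(-1) + B(0) − 1 = -59 + 0 − 1 = -60, attained at (-1, 0).

(-1, 0)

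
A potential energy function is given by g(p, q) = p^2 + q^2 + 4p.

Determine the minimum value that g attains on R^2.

-4

g(p,q) separates as A(p) + B(q), so its minimum is min A + min B.
A'(p) = 2p + 4 vanishes at p ∈ {-2}; B'(q) = 2q vanishes at q ∈ {0}.
Local minima of A (where A''>0): A(-2)=-4. Local minima of B: B(0)=0.
So the global minimum of g is A(-2) + B(0) = -4 + 0 = -4, attained at (-2, 0).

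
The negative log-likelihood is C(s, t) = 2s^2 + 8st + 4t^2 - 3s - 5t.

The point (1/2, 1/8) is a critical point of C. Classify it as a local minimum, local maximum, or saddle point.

saddle point

The Hessian of C is constant: H = [[4, 8], [8, 8]].
det(H) = 4·8 − 8² = -32.
Since det(H) < 0, H is indefinite and the critical point is a saddle point.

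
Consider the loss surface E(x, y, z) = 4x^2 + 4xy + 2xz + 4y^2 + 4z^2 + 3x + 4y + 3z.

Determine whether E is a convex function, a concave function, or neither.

convex

E is quadratic, so its Hessian is the constant matrix H = [[8, 4, 2], [4, 8, 0], [2, 0, 8]].
Leading principal minors: 8, 48, 352.
All positive ⇒ H ≻ 0 ⇒ convex.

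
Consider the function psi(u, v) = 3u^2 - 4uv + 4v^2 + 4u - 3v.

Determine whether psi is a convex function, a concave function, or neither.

convex

psi is quadratic, so its Hessian is the constant matrix H = [[6, -4], [-4, 8]].
det(H) = 32, tr(H) = 14.
det(H) > 0 and tr(H) > 0, so H is positive definite everywhere: convex.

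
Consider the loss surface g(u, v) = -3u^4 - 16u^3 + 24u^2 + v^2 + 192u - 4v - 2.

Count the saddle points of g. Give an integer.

2

g separates as a function of u plus a function of v, so ∇g=0 decouples.
∂g/∂u = -12(u - 2)(u + 2)(u + 4) = 0 at u ∈ {-4, -2, 2}; ∂g/∂v = 2(v - 2) = 0 at v ∈ {2}.
The Hessian is diagonal: diag(g_uu, g_vv). Second derivatives: g_uu(-4)=-144, g_uu(-2)=96, g_uu(2)=-288; g_vv(2)=2.
Saddle points occur where the two diagonal entries have opposite signs: (-4, 2), (2, 2). Count: 2.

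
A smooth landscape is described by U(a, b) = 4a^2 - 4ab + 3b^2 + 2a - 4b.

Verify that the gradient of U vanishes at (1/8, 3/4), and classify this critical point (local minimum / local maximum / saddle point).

local minimum

∇U = (8a - 4b + 2, -4a + 6b - 4); substituting (1/8, 3/4) gives ∇U = (0, 0), so (1/8, 3/4) is indeed a critical point.
The Hessian of U is constant: H = [[8, -4], [-4, 6]].
det(H) = 8·6 − (-4)² = 32.
det(H) > 0 and tr(H) = 14 > 0, so H is positive definite and the point is a local minimum.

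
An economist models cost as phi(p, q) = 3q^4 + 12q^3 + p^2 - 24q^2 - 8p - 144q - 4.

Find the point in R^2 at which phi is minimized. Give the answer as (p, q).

phi(p,q) separates as A(p) + B(q) − 4, so its minimum is min A + min B − 4.
A'(p) = 2p - 8 vanishes at p ∈ {4}; B'(q) = 12(q - 2)(q + 2)(q + 3) vanishes at q ∈ {-3, -2, 2}.
Local minima of A (where A''>0): A(4)=-16. Local minima of B: B(-3)=135, B(2)=-240.
So the global minimum of phi is A(4) + B(2) − 4 = -16 − 240 − 4 = -260, attained at (4, 2).

(4, 2)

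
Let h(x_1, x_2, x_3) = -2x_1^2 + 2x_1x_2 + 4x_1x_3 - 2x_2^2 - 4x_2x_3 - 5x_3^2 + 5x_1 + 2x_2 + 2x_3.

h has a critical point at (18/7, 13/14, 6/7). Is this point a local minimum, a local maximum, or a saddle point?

local maximum

The Hessian is constant: H = [[-4, 2, 4], [2, -4, -4], [4, -4, -10]].
Leading principal minors: Δ₁ = -4, Δ₂ = 12, Δ₃ = -56.
The minors alternate sign starting negative (−, +, −), so H is negative definite: a local maximum.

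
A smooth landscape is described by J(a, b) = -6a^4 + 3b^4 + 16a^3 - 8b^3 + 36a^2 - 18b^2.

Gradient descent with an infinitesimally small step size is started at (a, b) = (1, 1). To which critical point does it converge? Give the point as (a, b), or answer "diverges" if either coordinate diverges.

J is separable, so gradient descent decouples: a follows -∂J/∂a, b follows -∂J/∂b.
∂J/∂a = -24a(a - 3)(a + 1); at a=1 this is 96, so a decreases.
∂J/∂b = 12b(b - 3)(b + 1); at b=1 this is -48, so b increases.
a converges to its nearest critical value 0 (a local min of the a-part); b converges to 3. The iterate converges to (0, 3).

(0, 3)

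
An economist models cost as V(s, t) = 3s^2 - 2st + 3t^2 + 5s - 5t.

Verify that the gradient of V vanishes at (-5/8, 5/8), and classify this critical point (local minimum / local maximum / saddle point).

∇V = (6s - 2t + 5, -2s + 6t - 5); substituting (-5/8, 5/8) gives ∇V = (0, 0), so (-5/8, 5/8) is indeed a critical point.
The Hessian of V is constant: H = [[6, -2], [-2, 6]].
det(H) = 6·6 − (-2)² = 32.
det(H) > 0 and tr(H) = 12 > 0, so H is positive definite and the point is a local minimum.

local minimum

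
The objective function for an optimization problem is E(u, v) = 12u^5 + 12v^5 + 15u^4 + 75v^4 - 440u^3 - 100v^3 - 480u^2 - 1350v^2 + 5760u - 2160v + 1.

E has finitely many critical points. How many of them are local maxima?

4

E separates as a function of u plus a function of v, so ∇E=0 decouples.
∂E/∂u = 60(u - 4)(u - 2)(u + 3)(u + 4) = 0 at u ∈ {-4, -3, 2, 4}; ∂E/∂v = 60(v - 3)(v + 1)(v + 3)(v + 4) = 0 at v ∈ {-4, -3, -1, 3}.
The Hessian is diagonal: diag(E_uu, E_vv). Second derivatives: E_uu(-4)=-2880, E_uu(-3)=2100, E_uu(2)=-3600, E_uu(4)=6720; E_vv(-4)=-1260, E_vv(-3)=720, E_vv(-1)=-1440, E_vv(3)=10080.
Local maxima occur where both diagonal entries negative: (-4, -4), (-4, -1), (2, -4), (2, -1). Count: 4.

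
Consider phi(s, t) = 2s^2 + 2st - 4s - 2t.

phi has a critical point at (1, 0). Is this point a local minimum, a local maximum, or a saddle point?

saddle point

The Hessian of phi is constant: H = [[4, 2], [2, 0]].
det(H) = 4·0 − 2² = -4.
Since det(H) < 0, H is indefinite and the critical point is a saddle point.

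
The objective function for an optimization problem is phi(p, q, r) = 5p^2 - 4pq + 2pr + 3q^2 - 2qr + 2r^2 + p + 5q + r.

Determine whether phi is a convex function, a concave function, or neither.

convex

phi is quadratic, so its Hessian is the constant matrix H = [[10, -4, 2], [-4, 6, -2], [2, -2, 4]].
Leading principal minors: 10, 44, 144.
All positive ⇒ H ≻ 0 ⇒ convex.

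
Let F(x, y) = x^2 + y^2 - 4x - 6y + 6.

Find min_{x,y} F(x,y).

F(x,y) separates as P(x) + Q(y) + 6, so its minimum is min P + min Q + 6.
P'(x) = 2x - 4 vanishes at x ∈ {2}; Q'(y) = 2y - 6 vanishes at y ∈ {3}.
Local minima of P (where P''>0): P(2)=-4. Local minima of Q: Q(3)=-9.
So the global minimum of F is P(2) + Q(3) + 6 = -4 − 9 + 6 = -7, attained at (2, 3).

-7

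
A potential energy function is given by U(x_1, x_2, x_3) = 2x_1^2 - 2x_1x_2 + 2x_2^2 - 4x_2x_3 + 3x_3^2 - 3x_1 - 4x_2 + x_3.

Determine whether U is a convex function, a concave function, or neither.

U is quadratic, so its Hessian is the constant matrix H = [[4, -2, 0], [-2, 4, -4], [0, -4, 6]].
Leading principal minors: 4, 12, 8.
All positive ⇒ H ≻ 0 ⇒ convex.

convex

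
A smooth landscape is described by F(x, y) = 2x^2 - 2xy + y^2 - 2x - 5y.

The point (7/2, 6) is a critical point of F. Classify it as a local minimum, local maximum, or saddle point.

The Hessian of F is constant: H = [[4, -2], [-2, 2]].
det(H) = 4·2 − (-2)² = 4.
det(H) > 0 and tr(H) = 6 > 0, so H is positive definite and the point is a local minimum.

local minimum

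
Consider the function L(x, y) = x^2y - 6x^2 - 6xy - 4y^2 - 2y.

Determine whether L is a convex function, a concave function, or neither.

neither

The term x^2y is cubic, so the Hessian is not constant.
∂²L/∂x² = 2y - 12, which takes both signs as y varies (negative for sufficiently negative y). A diagonal entry of the Hessian changing sign means the Hessian is neither positive- nor negative-semidefinite on all of R^2.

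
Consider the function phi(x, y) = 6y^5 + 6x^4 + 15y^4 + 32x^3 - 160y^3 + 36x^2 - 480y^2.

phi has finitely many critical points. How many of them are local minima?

phi separates as a function of x plus a function of y, so ∇phi=0 decouples.
∂phi/∂x = 24x(x + 1)(x + 3) = 0 at x ∈ {-3, -1, 0}; ∂phi/∂y = 30y(y - 4)(y + 2)(y + 4) = 0 at y ∈ {-4, -2, 0, 4}.
The Hessian is diagonal: diag(phi_xx, phi_yy). Second derivatives: phi_xx(-3)=144, phi_xx(-1)=-48, phi_xx(0)=72; phi_yy(-4)=-1920, phi_yy(-2)=720, phi_yy(0)=-960, phi_yy(4)=5760.
Local minima occur where both diagonal entries positive: (-3, -2), (-3, 4), (0, -2), (0, 4). Count: 4.

4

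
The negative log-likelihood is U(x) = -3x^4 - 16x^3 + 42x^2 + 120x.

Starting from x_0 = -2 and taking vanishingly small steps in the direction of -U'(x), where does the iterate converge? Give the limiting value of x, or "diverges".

U'(x) = -12(x - 2)(x + 1)(x + 5), so U'(-2) = -144.
Gradient descent moves in the -U' direction, i.e. x is increasing.
The nearest critical point in that direction is x = -1, where U'' = 144 > 0 (a local minimum). The iterate converges there.

-1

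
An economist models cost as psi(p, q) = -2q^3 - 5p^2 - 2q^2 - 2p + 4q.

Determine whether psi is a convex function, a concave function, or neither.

neither

The term -2q^3 is cubic, so the Hessian is not constant.
∂²psi/∂q² = -12q - 4, which takes both signs as q varies (negative for sufficiently large q). A diagonal entry of the Hessian changing sign means the Hessian is neither positive- nor negative-semidefinite on all of R^2.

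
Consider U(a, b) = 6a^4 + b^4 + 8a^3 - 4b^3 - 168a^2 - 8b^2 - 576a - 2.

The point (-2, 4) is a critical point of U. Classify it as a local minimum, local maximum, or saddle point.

saddle point

The mixed partial ∂²U/∂a∂b is 0, so the Hessian at any point is diag(U_aa, U_bb) = diag(24(3a^2 + 2a - 14), 4(3b^2 - 6b - 4)).
At (-2, 4): H = diag(-144, 80).
The eigenvalues have opposite signs, so H is indefinite: a saddle point.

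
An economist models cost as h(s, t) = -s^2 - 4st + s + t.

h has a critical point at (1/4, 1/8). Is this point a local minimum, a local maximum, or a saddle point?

saddle point

The Hessian of h is constant: H = [[-2, -4], [-4, 0]].
det(H) = (-2)·0 − (-4)² = -16.
Since det(H) < 0, H is indefinite and the critical point is a saddle point.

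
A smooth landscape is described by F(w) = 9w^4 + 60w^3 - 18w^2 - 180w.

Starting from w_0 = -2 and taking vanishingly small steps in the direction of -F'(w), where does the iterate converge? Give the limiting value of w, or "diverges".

-5

F'(w) = 36(w - 1)(w + 1)(w + 5), so F'(-2) = 324.
Gradient descent moves in the -F' direction, i.e. w is decreasing.
The nearest critical point in that direction is w = -5, where F'' = 864 > 0 (a local minimum). The iterate converges there.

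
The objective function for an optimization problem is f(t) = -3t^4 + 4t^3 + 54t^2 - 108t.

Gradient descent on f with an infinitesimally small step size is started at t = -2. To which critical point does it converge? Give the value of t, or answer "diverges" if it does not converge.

f'(t) = -12(t - 3)(t - 1)(t + 3), so f'(-2) = -180.
Gradient descent moves in the -f' direction, i.e. t is increasing.
The nearest critical point in that direction is t = 1, where f'' = 96 > 0 (a local minimum). The iterate converges there.

1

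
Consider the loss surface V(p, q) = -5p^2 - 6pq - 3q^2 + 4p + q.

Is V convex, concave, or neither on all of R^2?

V is quadratic, so its Hessian is the constant matrix H = [[-10, -6], [-6, -6]].
det(H) = 24, tr(H) = -16.
det(H) > 0 and tr(H) < 0, so H is negative definite everywhere: concave.

concave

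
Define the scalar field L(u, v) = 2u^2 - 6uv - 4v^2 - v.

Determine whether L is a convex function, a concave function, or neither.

L is quadratic, so its Hessian is the constant matrix H = [[4, -6], [-6, -8]].
det(H) = -68, tr(H) = -4.
det(H) < 0, so H is indefinite: neither convex nor concave.

neither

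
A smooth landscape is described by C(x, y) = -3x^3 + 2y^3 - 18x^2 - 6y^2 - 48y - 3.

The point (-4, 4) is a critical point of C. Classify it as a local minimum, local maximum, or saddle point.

The mixed partial ∂²C/∂x∂y is 0, so the Hessian at any point is diag(C_xx, C_yy) = diag(-18(x + 2), 12(y - 1)).
At (-4, 4): H = diag(36, 36).
Both eigenvalues are positive, so H is positive definite: a local minimum.

local minimum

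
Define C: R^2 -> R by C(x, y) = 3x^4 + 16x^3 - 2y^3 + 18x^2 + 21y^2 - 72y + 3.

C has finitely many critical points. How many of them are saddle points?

C separates as a function of x plus a function of y, so ∇C=0 decouples.
∂C/∂x = 12x(x + 1)(x + 3) = 0 at x ∈ {-3, -1, 0}; ∂C/∂y = -6(y - 4)(y - 3) = 0 at y ∈ {3, 4}.
The Hessian is diagonal: diag(C_xx, C_yy). Second derivatives: C_xx(-3)=72, C_xx(-1)=-24, C_xx(0)=36; C_yy(3)=6, C_yy(4)=-6.
Saddle points occur where the two diagonal entries have opposite signs: (-3, 4), (-1, 3), (0, 4). Count: 3.

3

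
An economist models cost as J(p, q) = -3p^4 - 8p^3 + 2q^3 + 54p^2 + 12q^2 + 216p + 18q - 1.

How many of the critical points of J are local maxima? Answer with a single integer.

J separates as a function of p plus a function of q, so ∇J=0 decouples.
∂J/∂p = -12(p - 3)(p + 2)(p + 3) = 0 at p ∈ {-3, -2, 3}; ∂J/∂q = 6(q + 1)(q + 3) = 0 at q ∈ {-3, -1}.
The Hessian is diagonal: diag(J_pp, J_qq). Second derivatives: J_pp(-3)=-72, J_pp(-2)=60, J_pp(3)=-360; J_qq(-3)=-12, J_qq(-1)=12.
Local maxima occur where both diagonal entries negative: (-3, -3), (3, -3). Count: 2.

2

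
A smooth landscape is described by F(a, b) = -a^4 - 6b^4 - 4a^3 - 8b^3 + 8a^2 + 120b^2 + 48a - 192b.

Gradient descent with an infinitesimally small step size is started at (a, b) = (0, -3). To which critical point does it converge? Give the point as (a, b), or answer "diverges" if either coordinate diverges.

(-2, 1)

F is separable, so gradient descent decouples: a follows -∂F/∂a, b follows -∂F/∂b.
∂F/∂a = -4(a - 2)(a + 2)(a + 3); at a=0 this is 48, so a decreases.
∂F/∂b = -24(b - 2)(b - 1)(b + 4); at b=-3 this is -480, so b increases.
a converges to its nearest critical value -2 (a local min of the a-part); b converges to 1. The iterate converges to (-2, 1).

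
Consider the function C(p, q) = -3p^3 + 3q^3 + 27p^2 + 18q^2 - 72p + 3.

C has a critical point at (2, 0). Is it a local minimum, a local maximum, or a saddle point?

local minimum

The mixed partial ∂²C/∂p∂q is 0, so the Hessian at any point is diag(C_pp, C_qq) = diag(18(-p + 3), 18(q + 2)).
At (2, 0): H = diag(18, 36).
Both eigenvalues are positive, so H is positive definite: a local minimum.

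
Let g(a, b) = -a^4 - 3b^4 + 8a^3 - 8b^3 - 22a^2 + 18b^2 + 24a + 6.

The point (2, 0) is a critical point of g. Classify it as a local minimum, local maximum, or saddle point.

The mixed partial ∂²g/∂a∂b is 0, so the Hessian at any point is diag(g_aa, g_bb) = diag(4(-3a^2 + 12a - 11), 12(-3b^2 - 4b + 3)).
At (2, 0): H = diag(4, 36).
Both eigenvalues are positive, so H is positive definite: a local minimum.

local minimum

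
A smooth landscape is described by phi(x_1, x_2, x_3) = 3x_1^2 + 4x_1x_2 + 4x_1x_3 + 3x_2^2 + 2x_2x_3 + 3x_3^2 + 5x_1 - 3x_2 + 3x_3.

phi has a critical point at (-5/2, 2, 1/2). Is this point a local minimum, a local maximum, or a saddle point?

local minimum

The Hessian is constant: H = [[6, 4, 4], [4, 6, 2], [4, 2, 6]].
Leading principal minors: Δ₁ = 6, Δ₂ = 20, Δ₃ = 64.
All leading minors are positive, so H is positive definite: a local minimum.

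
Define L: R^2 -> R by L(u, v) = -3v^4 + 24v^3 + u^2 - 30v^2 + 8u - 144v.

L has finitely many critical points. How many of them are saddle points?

2

L separates as a function of u plus a function of v, so ∇L=0 decouples.
∂L/∂u = 2(u + 4) = 0 at u ∈ {-4}; ∂L/∂v = -12(v - 4)(v - 3)(v + 1) = 0 at v ∈ {-1, 3, 4}.
The Hessian is diagonal: diag(L_uu, L_vv). Second derivatives: L_uu(-4)=2; L_vv(-1)=-240, L_vv(3)=48, L_vv(4)=-60.
Saddle points occur where the two diagonal entries have opposite signs: (-4, -1), (-4, 4). Count: 2.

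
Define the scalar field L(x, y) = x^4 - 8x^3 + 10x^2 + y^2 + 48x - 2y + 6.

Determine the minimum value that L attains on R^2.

-24

L(x,y) separates as P(x) + Q(y) + 6, so its minimum is min P + min Q + 6.
P'(x) = 4(x - 4)(x - 3)(x + 1) vanishes at x ∈ {-1, 3, 4}; Q'(y) = 2y - 2 vanishes at y ∈ {1}.
Local minima of P (where P''>0): P(-1)=-29, P(4)=96. Local minima of Q: Q(1)=-1.
So the global minimum of L is P(-1) + Q(1) + 6 = -29 − 1 + 6 = -24, attained at (-1, 1).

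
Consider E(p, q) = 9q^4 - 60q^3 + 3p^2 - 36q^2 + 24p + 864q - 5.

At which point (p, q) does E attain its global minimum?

(-4, -2)

E(p,q) separates as A(p) + B(q) − 5, so its minimum is min A + min B − 5.
A'(p) = 6p + 24 vanishes at p ∈ {-4}; B'(q) = 36(q - 4)(q - 3)(q + 2) vanishes at q ∈ {-2, 3, 4}.
Local minima of A (where A''>0): A(-4)=-48. Local minima of B: B(-2)=-1248, B(4)=1344.
So the global minimum of E is A(-4) + B(-2) − 5 = -48 − 1248 − 5 = -1301, attained at (-4, -2).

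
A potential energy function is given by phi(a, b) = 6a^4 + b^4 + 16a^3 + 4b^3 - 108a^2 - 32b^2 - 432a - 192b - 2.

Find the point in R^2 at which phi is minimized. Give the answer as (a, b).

phi(a,b) separates as P(a) + Q(b) − 2, so its minimum is min P + min Q − 2.
P'(a) = 24(a - 3)(a + 2)(a + 3) vanishes at a ∈ {-3, -2, 3}; Q'(b) = 4(b - 4)(b + 3)(b + 4) vanishes at b ∈ {-4, -3, 4}.
Local minima of P (where P''>0): P(-3)=378, P(3)=-1350. Local minima of Q: Q(-4)=256, Q(4)=-768.
So the global minimum of phi is P(3) + Q(4) − 2 = -1350 − 768 − 2 = -2120, attained at (3, 4).

(3, 4)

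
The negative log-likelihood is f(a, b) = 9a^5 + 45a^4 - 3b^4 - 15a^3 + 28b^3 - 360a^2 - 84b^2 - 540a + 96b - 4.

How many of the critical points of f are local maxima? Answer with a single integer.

f separates as a function of a plus a function of b, so ∇f=0 decouples.
∂f/∂a = 45(a - 2)(a + 1)(a + 2)(a + 3) = 0 at a ∈ {-3, -2, -1, 2}; ∂f/∂b = -12(b - 4)(b - 2)(b - 1) = 0 at b ∈ {1, 2, 4}.
The Hessian is diagonal: diag(f_aa, f_bb). Second derivatives: f_aa(-3)=-450, f_aa(-2)=180, f_aa(-1)=-270, f_aa(2)=2700; f_bb(1)=-36, f_bb(2)=24, f_bb(4)=-72.
Local maxima occur where both diagonal entries negative: (-3, 1), (-3, 4), (-1, 1), (-1, 4). Count: 4.

4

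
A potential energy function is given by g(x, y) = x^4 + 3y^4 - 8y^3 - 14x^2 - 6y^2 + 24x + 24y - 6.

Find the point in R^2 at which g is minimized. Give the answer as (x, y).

g(x,y) separates as P(x) + Q(y) − 6, so its minimum is min P + min Q − 6.
P'(x) = 4(x - 2)(x - 1)(x + 3) vanishes at x ∈ {-3, 1, 2}; Q'(y) = 12(y - 2)(y - 1)(y + 1) vanishes at y ∈ {-1, 1, 2}.
Local minima of P (where P''>0): P(-3)=-117, P(2)=8. Local minima of Q: Q(-1)=-19, Q(2)=8.
So the global minimum of g is P(-3) + Q(-1) − 6 = -117 − 19 − 6 = -142, attained at (-3, -1).

(-3, -1)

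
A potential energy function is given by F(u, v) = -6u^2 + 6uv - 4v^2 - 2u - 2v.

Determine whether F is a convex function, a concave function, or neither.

concave

F is quadratic, so its Hessian is the constant matrix H = [[-12, 6], [6, -8]].
det(H) = 60, tr(H) = -20.
det(H) > 0 and tr(H) < 0, so H is negative definite everywhere: concave.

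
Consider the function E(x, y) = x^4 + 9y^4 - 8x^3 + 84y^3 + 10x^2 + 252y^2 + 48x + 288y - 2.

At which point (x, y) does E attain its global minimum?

E(x,y) separates as P(x) + Q(y) − 2, so its minimum is min P + min Q − 2.
P'(x) = 4(x - 4)(x - 3)(x + 1) vanishes at x ∈ {-1, 3, 4}; Q'(y) = 36(y + 1)(y + 2)(y + 4) vanishes at y ∈ {-4, -2, -1}.
Local minima of P (where P''>0): P(-1)=-29, P(4)=96. Local minima of Q: Q(-4)=-192, Q(-1)=-111.
So the global minimum of E is P(-1) + Q(-4) − 2 = -29 − 192 − 2 = -223, attained at (-1, -4).

(-1, -4)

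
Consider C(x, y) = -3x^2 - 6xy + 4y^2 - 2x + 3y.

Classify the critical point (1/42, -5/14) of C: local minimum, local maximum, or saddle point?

The Hessian of C is constant: H = [[-6, -6], [-6, 8]].
det(H) = (-6)·8 − (-6)² = -84.
Since det(H) < 0, H is indefinite and the critical point is a saddle point.

saddle point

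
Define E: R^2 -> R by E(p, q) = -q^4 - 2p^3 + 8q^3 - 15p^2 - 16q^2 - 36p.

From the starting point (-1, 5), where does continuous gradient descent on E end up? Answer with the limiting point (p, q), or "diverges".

E is separable, so gradient descent decouples: p follows -∂E/∂p, q follows -∂E/∂q.
∂E/∂p = -6(p + 2)(p + 3); at p=-1 this is -12, so p increases.
∂E/∂q = -4q(q - 4)(q - 2); at q=5 this is -60, so q increases.
The p-coordinate has no critical point in that direction and runs off to infinity.

diverges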